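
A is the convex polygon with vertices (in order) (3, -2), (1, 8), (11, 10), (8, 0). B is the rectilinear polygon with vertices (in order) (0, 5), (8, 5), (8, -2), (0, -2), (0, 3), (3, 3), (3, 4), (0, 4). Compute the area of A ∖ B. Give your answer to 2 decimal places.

|A| = 74, |A∩B| = 33.8.
|A ∖ B| = |A| − |A∩B| = 74 − 33.8 = 40.20.

40.20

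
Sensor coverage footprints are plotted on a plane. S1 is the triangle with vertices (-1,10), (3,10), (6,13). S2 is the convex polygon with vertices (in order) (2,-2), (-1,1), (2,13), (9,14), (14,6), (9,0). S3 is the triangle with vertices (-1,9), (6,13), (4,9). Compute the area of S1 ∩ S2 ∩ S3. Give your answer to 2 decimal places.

The intersection is the polygon with vertices (3,10), (1.25,10), (1.333,10.333), (6,13).
By the shoelace formula its area is 3.29.

3.29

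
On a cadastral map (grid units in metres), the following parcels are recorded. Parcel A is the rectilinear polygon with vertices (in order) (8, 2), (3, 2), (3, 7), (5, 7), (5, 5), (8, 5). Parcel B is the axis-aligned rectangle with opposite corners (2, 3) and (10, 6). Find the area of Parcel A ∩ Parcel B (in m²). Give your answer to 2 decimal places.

The intersection is the polygon with vertices (3,6), (5,6), (5,5), (8,5), (8,3), (3,3).
By the shoelace formula its area is 12.00.

12.00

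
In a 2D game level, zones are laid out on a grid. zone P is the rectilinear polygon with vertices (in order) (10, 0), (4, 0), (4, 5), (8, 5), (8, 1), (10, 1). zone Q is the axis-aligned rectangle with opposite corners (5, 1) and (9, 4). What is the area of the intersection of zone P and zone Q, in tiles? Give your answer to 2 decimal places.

9.00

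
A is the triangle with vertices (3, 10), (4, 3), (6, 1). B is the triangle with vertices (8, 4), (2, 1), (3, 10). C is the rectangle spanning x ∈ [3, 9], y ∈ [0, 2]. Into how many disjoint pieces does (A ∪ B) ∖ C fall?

1

(A ∪ B) ∖ C is a single connected region.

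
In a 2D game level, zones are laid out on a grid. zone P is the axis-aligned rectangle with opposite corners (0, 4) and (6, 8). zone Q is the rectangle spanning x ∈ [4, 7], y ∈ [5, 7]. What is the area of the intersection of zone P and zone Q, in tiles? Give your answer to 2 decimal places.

|zone P∩zone Q|: x∈[4,6], y∈[5,7] → 2·2 = 4.

4.00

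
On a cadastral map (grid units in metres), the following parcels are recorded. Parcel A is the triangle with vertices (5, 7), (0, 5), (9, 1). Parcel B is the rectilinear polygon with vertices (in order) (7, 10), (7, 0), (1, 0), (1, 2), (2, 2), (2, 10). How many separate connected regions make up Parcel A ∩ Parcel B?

1

Parcel A ∩ Parcel B is a single connected region.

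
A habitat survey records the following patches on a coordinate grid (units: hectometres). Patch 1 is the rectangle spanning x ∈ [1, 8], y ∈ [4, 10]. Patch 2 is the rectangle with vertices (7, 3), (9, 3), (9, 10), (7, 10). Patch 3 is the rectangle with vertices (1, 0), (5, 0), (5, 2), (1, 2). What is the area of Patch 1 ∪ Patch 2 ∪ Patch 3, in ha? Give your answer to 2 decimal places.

58.00

By inclusion–exclusion:
Individual areas: |Patch 1| = 42, |Patch 2| = 14, |Patch 3| = 8.
|Patch 1∩Patch 2|: x∈[7,8], y∈[4,10] → 1·6 = 6.
|Patch 1∩Patch 3| = 0 (no overlap).
|Patch 2∩Patch 3| = 0 (no overlap).
|Patch 1∩Patch 2∩Patch 3| = 0.
|Patch 1 ∪ Patch 2 ∪ Patch 3| = 64 − 6 + 0 = 58.00.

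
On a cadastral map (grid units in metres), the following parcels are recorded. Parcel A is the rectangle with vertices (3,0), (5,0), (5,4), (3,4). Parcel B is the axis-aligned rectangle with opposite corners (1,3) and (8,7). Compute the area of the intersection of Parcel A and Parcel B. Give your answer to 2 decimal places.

2.00

|Parcel A∩Parcel B|: x∈[3,5], y∈[3,4] → 2·1 = 2.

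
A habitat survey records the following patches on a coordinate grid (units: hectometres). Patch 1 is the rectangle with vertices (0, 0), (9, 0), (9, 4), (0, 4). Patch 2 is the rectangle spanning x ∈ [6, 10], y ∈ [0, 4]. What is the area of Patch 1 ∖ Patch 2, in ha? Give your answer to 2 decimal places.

|Patch 1∩Patch 2|: x∈[6,9], y∈[0,4] → 3·4 = 12.
|Patch 1| = 36.
|Patch 1 ∖ Patch 2| = |Patch 1| − |Patch 1∩Patch 2| = 36 − 12 = 24.00.

24.00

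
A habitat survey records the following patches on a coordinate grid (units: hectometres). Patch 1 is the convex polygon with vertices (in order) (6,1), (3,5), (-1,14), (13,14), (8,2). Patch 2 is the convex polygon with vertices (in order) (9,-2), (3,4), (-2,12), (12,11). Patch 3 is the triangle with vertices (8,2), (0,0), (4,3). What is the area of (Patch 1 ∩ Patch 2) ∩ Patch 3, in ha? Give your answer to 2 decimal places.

The region (Patch 1 ∩ Patch 2) ∩ Patch 3 is the polygon with vertices (4.615,2.846), (8,2), (5.684,1.421).
By the shoelace formula its area is 1.96.

1.96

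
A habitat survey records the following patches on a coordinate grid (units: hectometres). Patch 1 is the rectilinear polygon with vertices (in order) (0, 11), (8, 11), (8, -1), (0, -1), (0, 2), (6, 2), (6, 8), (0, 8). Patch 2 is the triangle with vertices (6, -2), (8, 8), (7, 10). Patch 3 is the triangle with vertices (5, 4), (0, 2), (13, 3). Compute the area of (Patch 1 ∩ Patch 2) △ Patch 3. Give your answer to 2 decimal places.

|Patch 1 ∩ Patch 2| = 6.9417.
|(Patch 1 ∩ Patch 2) ∩ Patch 3| = 0.7572.
|(Patch 1 ∩ Patch 2) △ Patch 3| = 6.9417 + 10.5 − 1.5143 = 15.93.

15.93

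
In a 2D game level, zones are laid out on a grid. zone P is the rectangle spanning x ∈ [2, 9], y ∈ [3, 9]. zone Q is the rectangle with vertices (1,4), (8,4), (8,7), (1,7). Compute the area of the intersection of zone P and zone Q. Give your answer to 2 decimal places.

18.00

|zone P∩zone Q|: x∈[2,8], y∈[4,7] → 6·3 = 18.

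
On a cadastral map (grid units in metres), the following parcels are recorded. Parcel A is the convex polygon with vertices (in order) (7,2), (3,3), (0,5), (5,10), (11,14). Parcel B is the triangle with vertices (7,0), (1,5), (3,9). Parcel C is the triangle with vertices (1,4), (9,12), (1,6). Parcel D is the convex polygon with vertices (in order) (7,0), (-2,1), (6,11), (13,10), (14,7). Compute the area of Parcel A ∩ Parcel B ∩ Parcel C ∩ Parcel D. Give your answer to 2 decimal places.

2.69

The intersection is the polygon with vertices (3.923,6.923), (1.546,4.545), (1.12,4.9), (3.5,7.875).
By the shoelace formula its area is 2.69.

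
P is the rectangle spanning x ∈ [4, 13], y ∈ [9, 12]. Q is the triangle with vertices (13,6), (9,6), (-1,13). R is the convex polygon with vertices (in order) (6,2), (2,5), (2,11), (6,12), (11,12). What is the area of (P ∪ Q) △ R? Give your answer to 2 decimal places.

47.19

|P ∪ Q| = 38.9286.
|(P ∪ Q) ∩ R| = 24.3712.
|(P ∪ Q) △ R| = 38.9286 + 57 − 48.7423 = 47.19.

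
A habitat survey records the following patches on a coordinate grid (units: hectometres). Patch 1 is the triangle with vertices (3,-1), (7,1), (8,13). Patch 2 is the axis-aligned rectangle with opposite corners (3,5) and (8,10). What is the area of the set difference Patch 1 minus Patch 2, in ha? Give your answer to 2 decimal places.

15.47

|Patch 1| = 23, |Patch 1∩Patch 2| = 7.5298.
|Patch 1 ∖ Patch 2| = |Patch 1| − |Patch 1∩Patch 2| = 23 − 7.5298 = 15.47.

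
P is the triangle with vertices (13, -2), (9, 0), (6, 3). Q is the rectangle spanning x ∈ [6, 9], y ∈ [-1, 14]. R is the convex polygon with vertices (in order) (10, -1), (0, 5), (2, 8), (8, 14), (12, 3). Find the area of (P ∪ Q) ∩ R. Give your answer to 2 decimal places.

|P ∪ Q| = 46.7143.
|(P ∪ Q) ∩ R| = 38.07.

38.07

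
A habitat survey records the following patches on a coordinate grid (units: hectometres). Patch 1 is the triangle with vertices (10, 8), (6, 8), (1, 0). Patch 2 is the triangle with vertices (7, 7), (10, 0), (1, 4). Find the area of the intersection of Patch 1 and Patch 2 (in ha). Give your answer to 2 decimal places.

The intersection is the polygon with vertices (4.636,5.818), (7,7), (7.517,5.793), (4,2.667), (2.957,3.13).
By the shoelace formula its area is 8.07.

8.07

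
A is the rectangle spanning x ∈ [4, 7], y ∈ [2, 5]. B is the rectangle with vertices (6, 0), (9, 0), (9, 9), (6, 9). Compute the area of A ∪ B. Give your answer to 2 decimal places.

33.00

By inclusion–exclusion:
Individual areas: |A| = 9, |B| = 27.
|A∩B|: x∈[6,7], y∈[2,5] → 1·3 = 3.
|A ∪ B| = 36 − 3 = 33.00.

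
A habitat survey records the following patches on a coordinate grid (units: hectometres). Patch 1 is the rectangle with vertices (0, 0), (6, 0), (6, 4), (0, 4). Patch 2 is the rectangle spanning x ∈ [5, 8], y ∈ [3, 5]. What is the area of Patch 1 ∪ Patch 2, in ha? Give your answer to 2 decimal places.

29.00

By inclusion–exclusion:
Individual areas: |Patch 1| = 24, |Patch 2| = 6.
|Patch 1∩Patch 2|: x∈[5,6], y∈[3,4] → 1·1 = 1.
|Patch 1 ∪ Patch 2| = 30 − 1 = 29.00.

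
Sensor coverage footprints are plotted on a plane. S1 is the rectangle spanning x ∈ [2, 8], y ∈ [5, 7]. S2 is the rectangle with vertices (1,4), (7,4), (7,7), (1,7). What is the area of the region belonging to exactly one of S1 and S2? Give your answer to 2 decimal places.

|S1∩S2|: x∈[2,7], y∈[5,7] → 5·2 = 10.
|S1 △ S2| = |S1| + |S2| − 2·|S1∩S2| = 12 + 18 − 20 = 10.00.

10.00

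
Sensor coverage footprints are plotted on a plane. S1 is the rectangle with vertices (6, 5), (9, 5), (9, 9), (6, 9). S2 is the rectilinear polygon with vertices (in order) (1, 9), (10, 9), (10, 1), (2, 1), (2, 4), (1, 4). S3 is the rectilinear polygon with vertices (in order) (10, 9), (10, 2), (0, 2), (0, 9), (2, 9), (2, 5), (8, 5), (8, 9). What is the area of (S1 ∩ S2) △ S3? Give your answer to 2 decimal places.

|S1 ∩ S2| = 12.
|(S1 ∩ S2) ∩ S3| = 4.
|(S1 ∩ S2) △ S3| = 12 + 46 − 8 = 50.00.

50.00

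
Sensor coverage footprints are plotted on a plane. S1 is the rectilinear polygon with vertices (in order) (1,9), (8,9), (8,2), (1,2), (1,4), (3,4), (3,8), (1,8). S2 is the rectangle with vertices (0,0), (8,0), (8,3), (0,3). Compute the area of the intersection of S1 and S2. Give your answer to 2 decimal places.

The intersection is the polygon with vertices (8,2), (1,2), (1,3), (8,3).
By the shoelace formula its area is 7.00.

7.00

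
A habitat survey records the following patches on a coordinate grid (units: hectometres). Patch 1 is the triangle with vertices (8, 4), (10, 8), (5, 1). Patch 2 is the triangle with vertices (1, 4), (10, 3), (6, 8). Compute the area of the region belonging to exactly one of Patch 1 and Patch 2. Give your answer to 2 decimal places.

|Patch 1| = 3, |Patch 2| = 20.5, |Patch 1∩Patch 2| = 1.3512.
|Patch 1 △ Patch 2| = |Patch 1| + |Patch 2| − 2·|Patch 1∩Patch 2| = 3 + 20.5 − 2.7025 = 20.80.

20.80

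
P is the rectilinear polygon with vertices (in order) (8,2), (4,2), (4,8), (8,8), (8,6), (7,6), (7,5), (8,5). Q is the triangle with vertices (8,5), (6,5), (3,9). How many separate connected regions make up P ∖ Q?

2

P ∖ Q splits into 2 disjoint pieces (area 14.6667, area 5.025).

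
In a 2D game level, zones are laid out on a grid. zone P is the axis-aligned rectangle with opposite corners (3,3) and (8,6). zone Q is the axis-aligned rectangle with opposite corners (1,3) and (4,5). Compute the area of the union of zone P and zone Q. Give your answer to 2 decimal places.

By inclusion–exclusion:
Individual areas: |zone P| = 15, |zone Q| = 6.
|zone P∩zone Q|: x∈[3,4], y∈[3,5] → 1·2 = 2.
|zone P ∪ zone Q| = 21 − 2 = 19.00.

19.00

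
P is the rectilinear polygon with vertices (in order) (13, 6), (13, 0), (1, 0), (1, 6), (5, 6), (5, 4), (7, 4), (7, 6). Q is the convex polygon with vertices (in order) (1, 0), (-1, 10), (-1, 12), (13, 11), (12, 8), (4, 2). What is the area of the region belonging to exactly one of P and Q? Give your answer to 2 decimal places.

|P| = 68, |Q| = 98.5, |P∩Q| = 21.7083.
|P △ Q| = |P| + |Q| − 2·|P∩Q| = 68 + 98.5 − 43.4167 = 123.08.

123.08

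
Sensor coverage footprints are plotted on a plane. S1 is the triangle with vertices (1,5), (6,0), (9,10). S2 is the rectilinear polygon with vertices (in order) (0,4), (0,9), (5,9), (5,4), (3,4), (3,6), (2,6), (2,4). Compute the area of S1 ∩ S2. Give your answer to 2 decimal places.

6.61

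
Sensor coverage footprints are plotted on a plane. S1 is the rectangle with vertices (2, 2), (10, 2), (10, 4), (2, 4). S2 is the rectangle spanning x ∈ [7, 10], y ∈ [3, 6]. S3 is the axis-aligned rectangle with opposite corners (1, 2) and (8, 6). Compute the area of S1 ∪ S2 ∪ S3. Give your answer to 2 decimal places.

By inclusion–exclusion:
Individual areas: |S1| = 16, |S2| = 9, |S3| = 28.
|S1∩S2|: x∈[7,10], y∈[3,4] → 3·1 = 3.
|S1∩S3|: x∈[2,8], y∈[2,4] → 6·2 = 12.
|S2∩S3|: x∈[7,8], y∈[3,6] → 1·3 = 3.
|S1∩S2∩S3| = 1.
|S1 ∪ S2 ∪ S3| = 53 − 18 + 1 = 36.00.

36.00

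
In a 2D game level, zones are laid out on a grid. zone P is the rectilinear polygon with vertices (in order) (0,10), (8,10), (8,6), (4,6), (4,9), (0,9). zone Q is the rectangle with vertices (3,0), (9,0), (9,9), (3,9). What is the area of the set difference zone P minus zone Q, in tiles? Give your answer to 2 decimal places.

|zone P| = 20, |zone P∩zone Q| = 12.
|zone P ∖ zone Q| = |zone P| − |zone P∩zone Q| = 20 − 12 = 8.00.

8.00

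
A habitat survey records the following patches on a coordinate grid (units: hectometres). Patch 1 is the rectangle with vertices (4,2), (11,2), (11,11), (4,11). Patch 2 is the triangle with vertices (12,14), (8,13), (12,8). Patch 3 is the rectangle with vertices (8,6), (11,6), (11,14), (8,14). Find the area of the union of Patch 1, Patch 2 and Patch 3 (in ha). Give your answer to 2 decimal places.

By inclusion–exclusion:
Individual areas: |Patch 1| = 63, |Patch 2| = 12, |Patch 3| = 24.
|Patch 1∩Patch 2| = 1.225.
|Patch 1∩Patch 3|: x∈[8,11], y∈[6,11] → 3·5 = 15.
|Patch 2∩Patch 3| = 6.75.
|Patch 1∩Patch 2∩Patch 3| = 1.225.
|Patch 1 ∪ Patch 2 ∪ Patch 3| = 99 − 22.975 + 1.225 = 77.25.

77.25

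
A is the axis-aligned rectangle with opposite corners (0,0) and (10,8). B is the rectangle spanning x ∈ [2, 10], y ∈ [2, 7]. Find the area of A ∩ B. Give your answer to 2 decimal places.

40.00

|A∩B|: x∈[2,10], y∈[2,7] → 8·5 = 40.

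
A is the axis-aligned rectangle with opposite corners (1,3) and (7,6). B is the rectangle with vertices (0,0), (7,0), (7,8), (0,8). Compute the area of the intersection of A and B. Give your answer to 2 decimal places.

|A∩B|: x∈[1,7], y∈[3,6] → 6·3 = 18.

18.00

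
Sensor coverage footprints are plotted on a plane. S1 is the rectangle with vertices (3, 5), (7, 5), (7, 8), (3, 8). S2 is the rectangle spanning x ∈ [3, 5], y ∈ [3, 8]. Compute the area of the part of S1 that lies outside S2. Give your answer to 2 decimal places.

6.00

|S1∩S2|: x∈[3,5], y∈[5,8] → 2·3 = 6.
|S1| = 12.
|S1 ∖ S2| = |S1| − |S1∩S2| = 12 − 6 = 6.00.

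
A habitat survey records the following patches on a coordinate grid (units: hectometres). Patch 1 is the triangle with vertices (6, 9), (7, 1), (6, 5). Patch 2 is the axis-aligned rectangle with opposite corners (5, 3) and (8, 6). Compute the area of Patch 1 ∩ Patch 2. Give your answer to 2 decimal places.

1.19

The intersection is the polygon with vertices (6.75,3), (6.5,3), (6,5), (6,6), (6.375,6).
By the shoelace formula its area is 1.19.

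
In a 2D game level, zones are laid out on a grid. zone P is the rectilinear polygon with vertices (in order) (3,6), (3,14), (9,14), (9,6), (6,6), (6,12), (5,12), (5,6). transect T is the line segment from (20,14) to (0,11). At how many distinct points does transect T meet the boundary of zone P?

The segment meets the boundary at (3,11.45), (6,11.9), (9,12.35), (5,11.75).

4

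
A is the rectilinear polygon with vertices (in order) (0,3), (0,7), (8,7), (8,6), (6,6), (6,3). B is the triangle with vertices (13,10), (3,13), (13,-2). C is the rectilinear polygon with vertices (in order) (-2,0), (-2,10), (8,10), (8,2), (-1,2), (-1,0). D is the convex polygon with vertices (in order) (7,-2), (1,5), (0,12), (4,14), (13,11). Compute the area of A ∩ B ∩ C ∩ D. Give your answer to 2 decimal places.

The intersection is the polygon with vertices (7.667,6), (7,7), (8,7), (8,6).
By the shoelace formula its area is 0.67.

0.67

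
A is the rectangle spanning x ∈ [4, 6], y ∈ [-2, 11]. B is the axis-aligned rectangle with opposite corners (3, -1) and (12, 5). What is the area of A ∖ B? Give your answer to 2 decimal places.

14.00

|A∩B|: x∈[4,6], y∈[-1,5] → 2·6 = 12.
|A| = 26.
|A ∖ B| = |A| − |A∩B| = 26 − 12 = 14.00.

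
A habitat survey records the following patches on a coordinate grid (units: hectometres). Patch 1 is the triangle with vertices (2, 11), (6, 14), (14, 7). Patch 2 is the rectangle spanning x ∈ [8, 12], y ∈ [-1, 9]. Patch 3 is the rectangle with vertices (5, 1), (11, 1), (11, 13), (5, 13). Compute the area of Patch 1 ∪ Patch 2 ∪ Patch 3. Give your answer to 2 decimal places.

By inclusion–exclusion:
Individual areas: |Patch 1| = 26, |Patch 2| = 40, |Patch 3| = 72.
|Patch 1∩Patch 2| = 2.631.
|Patch 1∩Patch 3| = 17.4911.
|Patch 2∩Patch 3|: x∈[8,11], y∈[1,9] → 3·8 = 24.
|Patch 1∩Patch 2∩Patch 3| = 1.5.
|Patch 1 ∪ Patch 2 ∪ Patch 3| = 138 − 44.122 + 1.5 = 95.38.

95.38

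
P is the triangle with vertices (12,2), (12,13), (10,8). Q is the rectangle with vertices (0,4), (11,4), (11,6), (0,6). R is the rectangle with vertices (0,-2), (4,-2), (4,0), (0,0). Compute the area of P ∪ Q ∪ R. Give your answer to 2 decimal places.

40.83

By inclusion–exclusion:
Individual areas: |P| = 11, |Q| = 22, |R| = 8.
|P∩Q| = 0.1667.
|P∩R| = 0.
|Q∩R| = 0 (no overlap).
|P∩Q∩R| = 0.
|P ∪ Q ∪ R| = 41 − 0.1667 + 0 = 40.83.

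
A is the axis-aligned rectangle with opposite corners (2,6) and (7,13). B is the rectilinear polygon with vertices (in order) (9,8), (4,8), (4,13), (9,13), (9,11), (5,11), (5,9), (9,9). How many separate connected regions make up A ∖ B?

A ∖ B splits into 2 disjoint pieces (area 20, area 4).

2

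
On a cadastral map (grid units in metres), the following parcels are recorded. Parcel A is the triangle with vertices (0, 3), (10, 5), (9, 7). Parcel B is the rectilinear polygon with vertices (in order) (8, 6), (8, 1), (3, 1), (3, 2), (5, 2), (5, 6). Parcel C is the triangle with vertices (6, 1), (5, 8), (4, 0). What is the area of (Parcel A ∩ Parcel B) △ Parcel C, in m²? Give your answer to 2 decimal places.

10.73

|Parcel A ∩ Parcel B| = 4.4194.
|(Parcel A ∩ Parcel B) ∩ Parcel C| = 0.5929.
|(Parcel A ∩ Parcel B) △ Parcel C| = 4.4194 + 7.5 − 1.1857 = 10.73.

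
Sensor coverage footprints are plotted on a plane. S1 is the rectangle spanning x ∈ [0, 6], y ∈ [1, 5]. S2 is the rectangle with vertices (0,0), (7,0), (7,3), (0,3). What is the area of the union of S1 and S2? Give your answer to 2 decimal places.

By inclusion–exclusion:
Individual areas: |S1| = 24, |S2| = 21.
|S1∩S2|: x∈[0,6], y∈[1,3] → 6·2 = 12.
|S1 ∪ S2| = 45 − 12 = 33.00.

33.00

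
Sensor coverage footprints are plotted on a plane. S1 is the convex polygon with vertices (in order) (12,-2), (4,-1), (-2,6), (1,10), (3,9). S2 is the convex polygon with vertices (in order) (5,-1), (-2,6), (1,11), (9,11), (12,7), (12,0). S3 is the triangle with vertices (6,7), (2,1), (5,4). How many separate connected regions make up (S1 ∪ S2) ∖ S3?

(S1 ∪ S2) ∖ S3 is a single connected region.

1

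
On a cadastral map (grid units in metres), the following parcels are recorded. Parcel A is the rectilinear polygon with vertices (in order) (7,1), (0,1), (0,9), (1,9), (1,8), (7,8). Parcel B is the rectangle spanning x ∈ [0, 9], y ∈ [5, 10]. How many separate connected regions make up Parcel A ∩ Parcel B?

1

Parcel A ∩ Parcel B is a single connected region.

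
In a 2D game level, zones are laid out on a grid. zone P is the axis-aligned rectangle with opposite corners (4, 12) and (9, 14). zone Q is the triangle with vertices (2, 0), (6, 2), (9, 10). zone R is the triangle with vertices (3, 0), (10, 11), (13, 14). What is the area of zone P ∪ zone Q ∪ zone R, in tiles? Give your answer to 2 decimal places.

26.80

By inclusion–exclusion:
Individual areas: |zone P| = 10, |zone Q| = 13, |zone R| = 6.
|zone P∩zone Q| = 0.
|zone P∩zone R| = 0.
|zone Q∩zone R| = 2.202.
|zone P∩zone Q∩zone R| = 0.
|zone P ∪ zone Q ∪ zone R| = 29 − 2.202 + 0 = 26.80.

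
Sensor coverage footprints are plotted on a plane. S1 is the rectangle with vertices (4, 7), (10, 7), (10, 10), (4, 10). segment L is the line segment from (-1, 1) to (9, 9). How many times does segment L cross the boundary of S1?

1

The segment meets the boundary at (6.5,7).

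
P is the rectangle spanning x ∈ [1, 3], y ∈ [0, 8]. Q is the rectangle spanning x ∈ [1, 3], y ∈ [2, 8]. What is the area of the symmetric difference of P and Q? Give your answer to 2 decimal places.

4.00

|P∩Q|: x∈[1,3], y∈[2,8] → 2·6 = 12.
|P △ Q| = |P| + |Q| − 2·|P∩Q| = 16 + 12 − 24 = 4.00.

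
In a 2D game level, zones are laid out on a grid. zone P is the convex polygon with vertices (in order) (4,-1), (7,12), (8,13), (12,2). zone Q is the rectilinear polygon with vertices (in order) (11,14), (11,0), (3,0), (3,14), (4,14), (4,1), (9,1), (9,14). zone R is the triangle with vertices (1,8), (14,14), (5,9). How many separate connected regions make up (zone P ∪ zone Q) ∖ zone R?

4

(zone P ∪ zone Q) ∖ zone R splits into 4 disjoint pieces (area 72.6407, area 4.8462, area 2.183, area 3.6923).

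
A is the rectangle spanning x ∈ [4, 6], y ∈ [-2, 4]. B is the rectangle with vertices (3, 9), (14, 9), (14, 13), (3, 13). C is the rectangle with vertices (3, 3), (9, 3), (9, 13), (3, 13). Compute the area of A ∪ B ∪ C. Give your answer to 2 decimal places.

By inclusion–exclusion:
Individual areas: |A| = 12, |B| = 44, |C| = 60.
|A∩B| = 0 (no overlap).
|A∩C|: x∈[4,6], y∈[3,4] → 2·1 = 2.
|B∩C|: x∈[3,9], y∈[9,13] → 6·4 = 24.
|A∩B∩C| = 0.
|A ∪ B ∪ C| = 116 − 26 + 0 = 90.00.

90.00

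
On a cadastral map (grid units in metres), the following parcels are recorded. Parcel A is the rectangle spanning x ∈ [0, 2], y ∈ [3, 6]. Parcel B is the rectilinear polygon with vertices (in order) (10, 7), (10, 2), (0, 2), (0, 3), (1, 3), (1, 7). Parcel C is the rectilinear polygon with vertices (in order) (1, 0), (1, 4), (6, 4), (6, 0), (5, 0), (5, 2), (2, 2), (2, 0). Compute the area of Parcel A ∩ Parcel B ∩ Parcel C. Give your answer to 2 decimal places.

1.00

The intersection is the polygon with vertices (2,3), (1,3), (1,4), (2,4).
By the shoelace formula its area is 1.00.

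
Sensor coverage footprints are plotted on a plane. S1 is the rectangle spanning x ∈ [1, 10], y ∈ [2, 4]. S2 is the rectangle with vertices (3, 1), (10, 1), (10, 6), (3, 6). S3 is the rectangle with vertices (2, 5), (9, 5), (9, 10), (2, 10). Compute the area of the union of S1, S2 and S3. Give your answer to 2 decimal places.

By inclusion–exclusion:
Individual areas: |S1| = 18, |S2| = 35, |S3| = 35.
|S1∩S2|: x∈[3,10], y∈[2,4] → 7·2 = 14.
|S1∩S3| = 0 (no overlap).
|S2∩S3|: x∈[3,9], y∈[5,6] → 6·1 = 6.
|S1∩S2∩S3| = 0.
|S1 ∪ S2 ∪ S3| = 88 − 20 + 0 = 68.00.

68.00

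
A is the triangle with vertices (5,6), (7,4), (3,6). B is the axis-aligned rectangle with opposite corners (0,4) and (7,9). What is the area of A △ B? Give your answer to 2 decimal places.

|A| = 2, |B| = 35, |A∩B| = 2.
|A △ B| = |A| + |B| − 2·|A∩B| = 2 + 35 − 4 = 33.00.

33.00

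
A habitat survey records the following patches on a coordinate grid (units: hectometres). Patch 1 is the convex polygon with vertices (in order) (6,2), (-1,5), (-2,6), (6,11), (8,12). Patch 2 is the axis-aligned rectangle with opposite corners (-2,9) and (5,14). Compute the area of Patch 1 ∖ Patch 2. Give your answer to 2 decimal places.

|Patch 1| = 47, |Patch 1∩Patch 2| = 1.5125.
|Patch 1 ∖ Patch 2| = |Patch 1| − |Patch 1∩Patch 2| = 47 − 1.5125 = 45.49.

45.49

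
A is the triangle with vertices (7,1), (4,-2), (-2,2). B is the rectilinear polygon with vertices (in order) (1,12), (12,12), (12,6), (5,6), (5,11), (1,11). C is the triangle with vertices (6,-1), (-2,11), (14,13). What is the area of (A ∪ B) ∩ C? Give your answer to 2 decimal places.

42.90

|A ∪ B| = 61.
|(A ∪ B) ∩ C| = 42.90.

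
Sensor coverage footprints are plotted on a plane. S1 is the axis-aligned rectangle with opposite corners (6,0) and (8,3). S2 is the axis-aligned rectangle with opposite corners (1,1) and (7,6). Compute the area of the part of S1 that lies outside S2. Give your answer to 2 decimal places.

|S1∩S2|: x∈[6,7], y∈[1,3] → 1·2 = 2.
|S1| = 6.
|S1 ∖ S2| = |S1| − |S1∩S2| = 6 − 2 = 4.00.

4.00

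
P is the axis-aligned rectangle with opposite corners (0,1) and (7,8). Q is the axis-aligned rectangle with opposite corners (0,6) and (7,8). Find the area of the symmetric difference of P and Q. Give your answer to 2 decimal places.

|P∩Q|: x∈[0,7], y∈[6,8] → 7·2 = 14.
|P △ Q| = |P| + |Q| − 2·|P∩Q| = 49 + 14 − 28 = 35.00.

35.00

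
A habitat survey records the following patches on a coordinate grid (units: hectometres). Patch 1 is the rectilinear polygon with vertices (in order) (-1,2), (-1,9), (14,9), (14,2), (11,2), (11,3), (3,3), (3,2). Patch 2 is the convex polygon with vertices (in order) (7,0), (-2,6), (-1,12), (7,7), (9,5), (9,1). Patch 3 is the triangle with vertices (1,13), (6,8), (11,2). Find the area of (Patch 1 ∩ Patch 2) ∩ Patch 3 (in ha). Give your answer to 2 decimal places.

0.94

The region (Patch 1 ∩ Patch 2) ∩ Patch 3 is the polygon with vertices (6.652,7.217), (9,4.4), (9,4.2), (5.737,7.79).
By the shoelace formula its area is 0.94.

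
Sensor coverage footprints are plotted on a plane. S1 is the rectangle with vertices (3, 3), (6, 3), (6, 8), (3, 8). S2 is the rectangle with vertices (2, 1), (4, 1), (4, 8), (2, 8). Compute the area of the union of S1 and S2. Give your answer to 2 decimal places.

By inclusion–exclusion:
Individual areas: |S1| = 15, |S2| = 14.
|S1∩S2|: x∈[3,4], y∈[3,8] → 1·5 = 5.
|S1 ∪ S2| = 29 − 5 = 24.00.

24.00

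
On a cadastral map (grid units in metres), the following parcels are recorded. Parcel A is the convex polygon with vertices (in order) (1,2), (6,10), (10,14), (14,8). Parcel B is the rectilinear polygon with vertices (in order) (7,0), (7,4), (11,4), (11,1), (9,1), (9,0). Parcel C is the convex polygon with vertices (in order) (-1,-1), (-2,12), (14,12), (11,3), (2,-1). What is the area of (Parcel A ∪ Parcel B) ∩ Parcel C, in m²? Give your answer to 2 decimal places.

59.85

|Parcel A ∪ Parcel B| = 71.
|(Parcel A ∪ Parcel B) ∩ Parcel C| = 59.85.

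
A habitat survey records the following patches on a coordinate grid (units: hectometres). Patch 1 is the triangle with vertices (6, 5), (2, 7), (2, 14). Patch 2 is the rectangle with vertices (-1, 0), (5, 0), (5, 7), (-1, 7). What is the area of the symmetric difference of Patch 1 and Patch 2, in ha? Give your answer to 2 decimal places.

51.50

|Patch 1| = 14, |Patch 2| = 42, |Patch 1∩Patch 2| = 2.25.
|Patch 1 △ Patch 2| = |Patch 1| + |Patch 2| − 2·|Patch 1∩Patch 2| = 14 + 42 − 4.5 = 51.50.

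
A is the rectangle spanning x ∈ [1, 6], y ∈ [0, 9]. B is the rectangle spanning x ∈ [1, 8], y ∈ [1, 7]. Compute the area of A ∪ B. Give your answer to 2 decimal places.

57.00

By inclusion–exclusion:
Individual areas: |A| = 45, |B| = 42.
|A∩B|: x∈[1,6], y∈[1,7] → 5·6 = 30.
|A ∪ B| = 87 − 30 = 57.00.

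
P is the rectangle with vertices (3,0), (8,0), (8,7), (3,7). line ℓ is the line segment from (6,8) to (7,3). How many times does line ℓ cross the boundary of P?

1

The segment meets the boundary at (6.2,7).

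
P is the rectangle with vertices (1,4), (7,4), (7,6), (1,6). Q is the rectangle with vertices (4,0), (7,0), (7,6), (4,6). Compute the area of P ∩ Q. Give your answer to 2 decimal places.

|P∩Q|: x∈[4,7], y∈[4,6] → 3·2 = 6.

6.00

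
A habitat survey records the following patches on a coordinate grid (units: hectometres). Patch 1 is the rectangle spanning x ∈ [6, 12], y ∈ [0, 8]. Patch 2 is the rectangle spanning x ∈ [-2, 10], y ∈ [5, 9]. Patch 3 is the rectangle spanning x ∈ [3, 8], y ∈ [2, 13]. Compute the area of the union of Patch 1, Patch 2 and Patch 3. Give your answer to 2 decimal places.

113.00

By inclusion–exclusion:
Individual areas: |Patch 1| = 48, |Patch 2| = 48, |Patch 3| = 55.
|Patch 1∩Patch 2|: x∈[6,10], y∈[5,8] → 4·3 = 12.
|Patch 1∩Patch 3|: x∈[6,8], y∈[2,8] → 2·6 = 12.
|Patch 2∩Patch 3|: x∈[3,8], y∈[5,9] → 5·4 = 20.
|Patch 1∩Patch 2∩Patch 3| = 6.
|Patch 1 ∪ Patch 2 ∪ Patch 3| = 151 − 44 + 6 = 113.00.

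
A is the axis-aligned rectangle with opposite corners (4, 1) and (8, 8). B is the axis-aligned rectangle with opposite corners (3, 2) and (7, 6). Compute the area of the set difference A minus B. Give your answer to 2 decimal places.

16.00

|A∩B|: x∈[4,7], y∈[2,6] → 3·4 = 12.
|A| = 28.
|A ∖ B| = |A| − |A∩B| = 28 − 12 = 16.00.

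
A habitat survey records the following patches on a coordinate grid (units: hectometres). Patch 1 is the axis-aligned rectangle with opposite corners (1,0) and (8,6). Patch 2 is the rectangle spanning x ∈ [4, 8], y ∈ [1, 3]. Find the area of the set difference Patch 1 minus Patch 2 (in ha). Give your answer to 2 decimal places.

|Patch 1∩Patch 2|: x∈[4,8], y∈[1,3] → 4·2 = 8.
|Patch 1| = 42.
|Patch 1 ∖ Patch 2| = |Patch 1| − |Patch 1∩Patch 2| = 42 − 8 = 34.00.

34.00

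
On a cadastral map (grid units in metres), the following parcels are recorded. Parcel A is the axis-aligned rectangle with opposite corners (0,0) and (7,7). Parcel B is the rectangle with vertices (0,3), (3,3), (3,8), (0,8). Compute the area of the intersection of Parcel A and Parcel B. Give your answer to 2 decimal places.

12.00

|Parcel A∩Parcel B|: x∈[0,3], y∈[3,7] → 3·4 = 12.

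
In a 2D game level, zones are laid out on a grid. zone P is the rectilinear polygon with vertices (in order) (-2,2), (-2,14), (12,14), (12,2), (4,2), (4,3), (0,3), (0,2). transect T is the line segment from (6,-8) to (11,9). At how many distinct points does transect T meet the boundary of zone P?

The segment meets the boundary at (8.941,2).

1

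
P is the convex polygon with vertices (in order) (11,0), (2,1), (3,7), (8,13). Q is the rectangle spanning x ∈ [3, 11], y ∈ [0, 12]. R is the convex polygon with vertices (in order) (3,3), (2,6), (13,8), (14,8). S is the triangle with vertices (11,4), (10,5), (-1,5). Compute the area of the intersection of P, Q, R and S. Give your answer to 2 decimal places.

1.82

The intersection is the polygon with vertices (6.099,4.409), (3,4.667), (3,5), (7.4,5).
By the shoelace formula its area is 1.82.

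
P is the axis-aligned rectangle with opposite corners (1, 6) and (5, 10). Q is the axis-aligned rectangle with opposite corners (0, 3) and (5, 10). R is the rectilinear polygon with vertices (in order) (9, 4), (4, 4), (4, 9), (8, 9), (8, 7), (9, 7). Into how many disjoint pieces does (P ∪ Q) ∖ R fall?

(P ∪ Q) ∖ R is a single connected region.

1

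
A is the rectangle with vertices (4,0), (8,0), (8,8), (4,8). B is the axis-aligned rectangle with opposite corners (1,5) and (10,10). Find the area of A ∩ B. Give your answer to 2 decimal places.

|A∩B|: x∈[4,8], y∈[5,8] → 4·3 = 12.

12.00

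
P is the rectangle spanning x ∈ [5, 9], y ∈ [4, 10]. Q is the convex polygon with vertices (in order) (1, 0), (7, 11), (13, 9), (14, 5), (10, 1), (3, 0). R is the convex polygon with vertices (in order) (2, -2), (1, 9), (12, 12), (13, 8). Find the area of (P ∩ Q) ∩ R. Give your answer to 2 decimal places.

The region (P ∩ Q) ∩ R is the polygon with vertices (9,4.364), (8.6,4), (5,4), (5,7.333), (6.455,10), (9,10).
By the shoelace formula its area is 21.99.

21.99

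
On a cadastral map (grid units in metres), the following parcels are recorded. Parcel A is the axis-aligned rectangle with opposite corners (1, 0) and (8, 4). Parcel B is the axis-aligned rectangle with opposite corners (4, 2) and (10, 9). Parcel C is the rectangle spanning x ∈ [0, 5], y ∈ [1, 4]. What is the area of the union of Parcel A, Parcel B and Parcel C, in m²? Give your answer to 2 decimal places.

65.00

By inclusion–exclusion:
Individual areas: |Parcel A| = 28, |Parcel B| = 42, |Parcel C| = 15.
|Parcel A∩Parcel B|: x∈[4,8], y∈[2,4] → 4·2 = 8.
|Parcel A∩Parcel C|: x∈[1,5], y∈[1,4] → 4·3 = 12.
|Parcel B∩Parcel C|: x∈[4,5], y∈[2,4] → 1·2 = 2.
|Parcel A∩Parcel B∩Parcel C| = 2.
|Parcel A ∪ Parcel B ∪ Parcel C| = 85 − 22 + 2 = 65.00.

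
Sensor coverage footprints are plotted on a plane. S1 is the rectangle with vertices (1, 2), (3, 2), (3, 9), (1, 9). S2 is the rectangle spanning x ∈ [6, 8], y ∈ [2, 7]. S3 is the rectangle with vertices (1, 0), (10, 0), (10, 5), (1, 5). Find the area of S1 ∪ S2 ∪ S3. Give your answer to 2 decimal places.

By inclusion–exclusion:
Individual areas: |S1| = 14, |S2| = 10, |S3| = 45.
|S1∩S2| = 0 (no overlap).
|S1∩S3|: x∈[1,3], y∈[2,5] → 2·3 = 6.
|S2∩S3|: x∈[6,8], y∈[2,5] → 2·3 = 6.
|S1∩S2∩S3| = 0.
|S1 ∪ S2 ∪ S3| = 69 − 12 + 0 = 57.00.

57.00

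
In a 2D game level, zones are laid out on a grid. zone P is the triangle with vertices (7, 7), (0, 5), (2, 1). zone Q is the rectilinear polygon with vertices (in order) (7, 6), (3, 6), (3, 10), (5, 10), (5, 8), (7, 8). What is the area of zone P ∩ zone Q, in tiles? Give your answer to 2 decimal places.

1.33

The intersection is the polygon with vertices (7,7), (6.167,6), (3.5,6).
By the shoelace formula its area is 1.33.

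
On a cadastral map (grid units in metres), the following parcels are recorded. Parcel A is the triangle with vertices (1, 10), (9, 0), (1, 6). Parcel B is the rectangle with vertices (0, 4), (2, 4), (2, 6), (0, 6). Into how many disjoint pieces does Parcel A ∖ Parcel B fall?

1

Parcel A ∖ Parcel B is a single connected region.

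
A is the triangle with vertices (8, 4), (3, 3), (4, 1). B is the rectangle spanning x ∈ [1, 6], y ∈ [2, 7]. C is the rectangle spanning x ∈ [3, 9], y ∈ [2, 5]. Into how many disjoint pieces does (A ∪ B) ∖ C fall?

(A ∪ B) ∖ C splits into 2 disjoint pieces (area 0.9167, area 16).

2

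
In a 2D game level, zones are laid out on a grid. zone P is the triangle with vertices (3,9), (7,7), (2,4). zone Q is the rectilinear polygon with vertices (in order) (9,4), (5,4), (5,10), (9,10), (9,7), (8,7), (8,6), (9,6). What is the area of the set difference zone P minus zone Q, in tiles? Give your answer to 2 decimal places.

|zone P| = 11, |zone P∩zone Q| = 2.2.
|zone P ∖ zone Q| = |zone P| − |zone P∩zone Q| = 11 − 2.2 = 8.80.

8.80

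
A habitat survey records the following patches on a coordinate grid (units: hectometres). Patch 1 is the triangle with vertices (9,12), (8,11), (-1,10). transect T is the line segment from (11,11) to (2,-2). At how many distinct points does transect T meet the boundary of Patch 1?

The segment lies entirely outside Patch 1 and never meets its boundary.

0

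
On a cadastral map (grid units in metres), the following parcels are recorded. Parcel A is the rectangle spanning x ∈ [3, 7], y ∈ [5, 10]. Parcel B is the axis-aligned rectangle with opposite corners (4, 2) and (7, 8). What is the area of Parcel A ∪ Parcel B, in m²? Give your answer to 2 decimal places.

29.00

By inclusion–exclusion:
Individual areas: |Parcel A| = 20, |Parcel B| = 18.
|Parcel A∩Parcel B|: x∈[4,7], y∈[5,8] → 3·3 = 9.
|Parcel A ∪ Parcel B| = 38 − 9 = 29.00.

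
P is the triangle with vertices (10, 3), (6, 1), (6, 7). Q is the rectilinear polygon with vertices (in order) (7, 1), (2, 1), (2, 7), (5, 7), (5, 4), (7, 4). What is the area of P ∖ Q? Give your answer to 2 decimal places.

9.25

|P| = 12, |P∩Q| = 2.75.
|P ∖ Q| = |P| − |P∩Q| = 12 − 2.75 = 9.25.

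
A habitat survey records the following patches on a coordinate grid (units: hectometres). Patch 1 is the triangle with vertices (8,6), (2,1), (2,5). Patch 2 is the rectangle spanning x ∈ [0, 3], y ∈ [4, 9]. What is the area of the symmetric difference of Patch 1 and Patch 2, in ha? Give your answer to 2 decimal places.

24.83

|Patch 1| = 12, |Patch 2| = 15, |Patch 1∩Patch 2| = 1.0833.
|Patch 1 △ Patch 2| = |Patch 1| + |Patch 2| − 2·|Patch 1∩Patch 2| = 12 + 15 − 2.1667 = 24.83.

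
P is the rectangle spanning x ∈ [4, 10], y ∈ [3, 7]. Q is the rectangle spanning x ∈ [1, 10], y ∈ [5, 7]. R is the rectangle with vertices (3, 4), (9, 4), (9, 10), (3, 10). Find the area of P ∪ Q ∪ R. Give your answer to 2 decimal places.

By inclusion–exclusion:
Individual areas: |P| = 24, |Q| = 18, |R| = 36.
|P∩Q|: x∈[4,10], y∈[5,7] → 6·2 = 12.
|P∩R|: x∈[4,9], y∈[4,7] → 5·3 = 15.
|Q∩R|: x∈[3,9], y∈[5,7] → 6·2 = 12.
|P∩Q∩R| = 10.
|P ∪ Q ∪ R| = 78 − 39 + 10 = 49.00.

49.00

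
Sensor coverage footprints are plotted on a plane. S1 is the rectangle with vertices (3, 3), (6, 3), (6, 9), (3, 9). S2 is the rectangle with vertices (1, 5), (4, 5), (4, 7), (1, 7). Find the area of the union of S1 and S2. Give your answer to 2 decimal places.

22.00

By inclusion–exclusion:
Individual areas: |S1| = 18, |S2| = 6.
|S1∩S2|: x∈[3,4], y∈[5,7] → 1·2 = 2.
|S1 ∪ S2| = 24 − 2 = 22.00.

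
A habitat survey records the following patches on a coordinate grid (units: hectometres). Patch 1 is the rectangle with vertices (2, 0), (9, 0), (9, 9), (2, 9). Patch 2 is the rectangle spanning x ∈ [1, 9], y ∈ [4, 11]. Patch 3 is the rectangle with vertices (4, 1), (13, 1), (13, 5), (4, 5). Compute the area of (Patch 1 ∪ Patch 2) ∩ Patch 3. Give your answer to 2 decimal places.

20.00

The region (Patch 1 ∪ Patch 2) ∩ Patch 3 is the polygon with vertices (9,4), (9,1), (4,1), (4,5), (9,5).
By the shoelace formula its area is 20.00.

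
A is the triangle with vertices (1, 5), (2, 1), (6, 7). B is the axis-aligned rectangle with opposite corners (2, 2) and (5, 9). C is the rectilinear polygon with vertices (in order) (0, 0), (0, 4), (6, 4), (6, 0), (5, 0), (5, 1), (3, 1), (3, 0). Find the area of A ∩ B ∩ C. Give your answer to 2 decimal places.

2.67

The intersection is the polygon with vertices (2,2), (2,4), (4,4), (2.667,2).
By the shoelace formula its area is 2.67.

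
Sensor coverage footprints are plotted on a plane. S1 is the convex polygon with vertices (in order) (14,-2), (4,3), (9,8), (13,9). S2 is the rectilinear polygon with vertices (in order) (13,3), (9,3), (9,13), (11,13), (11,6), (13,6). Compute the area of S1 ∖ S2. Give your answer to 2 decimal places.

|S1| = 60, |S1∩S2| = 16.5.
|S1 ∖ S2| = |S1| − |S1∩S2| = 60 − 16.5 = 43.50.

43.50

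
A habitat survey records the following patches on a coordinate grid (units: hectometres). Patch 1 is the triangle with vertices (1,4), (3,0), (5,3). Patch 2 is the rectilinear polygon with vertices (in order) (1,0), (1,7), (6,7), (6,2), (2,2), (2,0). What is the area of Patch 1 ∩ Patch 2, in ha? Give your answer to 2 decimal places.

The intersection is the polygon with vertices (1,4), (5,3), (4.333,2), (2,2).
By the shoelace formula its area is 4.67.

4.67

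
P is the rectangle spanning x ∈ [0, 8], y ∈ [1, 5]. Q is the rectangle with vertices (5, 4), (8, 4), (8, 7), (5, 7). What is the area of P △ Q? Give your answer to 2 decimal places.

|P∩Q|: x∈[5,8], y∈[4,5] → 3·1 = 3.
|P △ Q| = |P| + |Q| − 2·|P∩Q| = 32 + 9 − 6 = 35.00.

35.00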